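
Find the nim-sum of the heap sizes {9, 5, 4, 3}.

11

Compute the nim-sum pairwise:
9 ^ 5 = 12
12 ^ 4 = 8
8 ^ 3 = 11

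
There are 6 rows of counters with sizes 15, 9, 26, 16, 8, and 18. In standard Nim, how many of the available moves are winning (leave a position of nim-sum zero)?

Nim-sum: 15 ^ 9 ^ 26 ^ 16 ^ 8 ^ 18 = 22.
The overall nim-sum is X = 22. A row of size p has a winning move iff p XOR X < p (reduce it to p XOR X).
  15: 15 XOR 22 = 25 ≥ 15 — no move.
  9: 9 XOR 22 = 31 ≥ 9 — no move.
  26: 26 XOR 22 = 12 < 26 — winning move (to 12).
  16: 16 XOR 22 = 6 < 16 — winning move (to 6).
  8: 8 XOR 22 = 30 ≥ 8 — no move.
  18: 18 XOR 22 = 4 < 18 — winning move (to 4).
That gives 3 winning moves.

3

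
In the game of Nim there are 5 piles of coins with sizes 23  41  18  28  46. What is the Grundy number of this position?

Nim-sum: 23 XOR 41 XOR 18 XOR 28 XOR 46 = 30.

30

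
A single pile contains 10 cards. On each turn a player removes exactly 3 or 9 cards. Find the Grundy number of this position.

Build the Grundy sequence with g(k) = mex{g(k−s) : s ∈ {3, 9}, s ≤ k}:
k:     0  1  2  3  4  5  6  7  8  9 10
g(k):  0  0  0  1  1  1  0  0  0  1  1
So g(10) = 1.

1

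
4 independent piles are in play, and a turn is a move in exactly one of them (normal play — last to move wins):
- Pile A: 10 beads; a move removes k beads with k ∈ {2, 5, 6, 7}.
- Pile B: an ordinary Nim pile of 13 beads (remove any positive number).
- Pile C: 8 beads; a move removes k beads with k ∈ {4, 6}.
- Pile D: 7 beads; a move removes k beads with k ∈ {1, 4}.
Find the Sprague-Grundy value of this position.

For pile A, compute g(0), g(1), … with moves {2, 5, 6, 7}:
g(0) = mex{} = 0
g(1) = mex{} = 0
g(2) = mex{0} = 1
g(3) = mex{0} = 1
g(4) = mex{1} = 0
g(5) = mex{0,1} = 2
g(6) = mex{0} = 1
g(7) = mex{0,1,2} = 3
g(8) = mex{0,1} = 2
g(9) = mex{0,1,3} = 2
g(10) = mex{0,1,2} = 3
So g(10) = 3.
Pile B is a plain Nim pile of size 13, so its Grundy value is 13.
Build the Grundy sequence for pile C with g(k) = mex{g(k−s) : s ∈ {4, 6}, s ≤ k}:
g(0) = mex{} = 0
g(1) = mex{} = 0
g(2) = mex{} = 0
g(3) = mex{} = 0
g(4) = mex{0} = 1
g(5) = mex{0} = 1
g(6) = mex{0} = 1
g(7) = mex{0} = 1
g(8) = mex{0,1} = 2
So g(8) = 2.
Grundy values for pile D (subtraction set {1, 4}):
g(0) = mex{} = 0
g(1) = mex{0} = 1
g(2) = mex{1} = 0
g(3) = mex{0} = 1
g(4) = mex{0,1} = 2
g(5) = mex{1,2} = 0
g(6) = mex{0} = 1
g(7) = mex{1} = 0
So g(7) = 0.
By the Sprague-Grundy theorem, the Grundy value of a sum of independent games is the XOR of the component values.
Combined value = 3 ⊕ 13 ⊕ 2 ⊕ 0 = 12.

12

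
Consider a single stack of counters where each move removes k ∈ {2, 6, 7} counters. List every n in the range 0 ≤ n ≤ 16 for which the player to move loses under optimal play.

0, 1, 4, 5, 9, 13, 14

Build the Grundy sequence with g(k) = mex{g(k−s) : s ∈ {2, 6, 7}, s ≤ k}:
k:     0  1  2  3  4  5  6  7  8  9 10 11 12 13 14 15 16
g(k):  0  0  1  1  0  0  1  1  2  0  3  1  2  0  0  1  1
The P-positions (g = 0) in 0..16 are 0, 1, 4, 5, 9, 13, 14.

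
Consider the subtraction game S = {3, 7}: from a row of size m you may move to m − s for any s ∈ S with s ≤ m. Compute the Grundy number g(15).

Compute g(0), g(1), … for moves {3, 7}:
k:     0  1  2  3  4  5  6  7  8  9 10 11 12 13 14 15
g(k):  0  0  0  1  1  1  0  2  2  1  0  0  0  1  1  1
So g(15) = 1.

1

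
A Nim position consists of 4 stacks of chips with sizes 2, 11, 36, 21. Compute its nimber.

56

Compute the nim-sum pairwise:
2 ⊕ 11 = 9
9 ⊕ 36 = 45
45 ⊕ 21 = 56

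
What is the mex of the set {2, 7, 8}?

0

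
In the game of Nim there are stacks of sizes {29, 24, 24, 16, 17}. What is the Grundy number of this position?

28

Bitwise XOR of the heap sizes:
  11101  (29)
  11000  (24)
  11000  (24)
  10000  (16)
  10001  (17)
  -----
  11100  (28)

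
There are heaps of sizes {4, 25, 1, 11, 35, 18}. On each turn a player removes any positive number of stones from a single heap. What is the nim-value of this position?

38

Compute the nim-sum pairwise:
4 XOR 25 = 29
29 XOR 1 = 28
28 XOR 11 = 23
23 XOR 35 = 52
52 XOR 18 = 38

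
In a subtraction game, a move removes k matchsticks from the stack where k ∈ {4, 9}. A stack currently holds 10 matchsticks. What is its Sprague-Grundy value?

Grundy values for subtraction set {4, 9}:
k:     0  1  2  3  4  5  6  7  8  9 10
g(k):  0  0  0  0  1  1  1  1  0  2  2
So g(10) = 2.

2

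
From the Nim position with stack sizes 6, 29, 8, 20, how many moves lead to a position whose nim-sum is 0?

3

Write each in binary and XOR column by column:
  00110  (6)
  11101  (29)
  01000  (8)
  10100  (20)
  -----
  00111  (7)
The overall nim-sum is X = 7. A stack of size p has a winning move iff p XOR X < p (reduce it to p XOR X).
  6: 6 XOR 7 = 1 < 6 — winning move (to 1).
  29: 29 XOR 7 = 26 < 29 — winning move (to 26).
  8: 8 XOR 7 = 15 ≥ 8 — no move.
  20: 20 XOR 7 = 19 < 20 — winning move (to 19).
That gives 3 winning moves.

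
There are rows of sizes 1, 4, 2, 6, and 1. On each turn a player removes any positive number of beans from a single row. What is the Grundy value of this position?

In binary:
  001  (1)
  100  (4)
  010  (2)
  110  (6)
  001  (1)
  ---
  000  (0)

0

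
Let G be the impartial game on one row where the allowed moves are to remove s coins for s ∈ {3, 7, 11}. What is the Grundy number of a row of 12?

2

Build the Grundy sequence with g(k) = mex{g(k−s) : s ∈ {3, 7, 11}, s ≤ k}:
g(0) = mex{} = 0
g(1) = mex{} = 0
g(2) = mex{} = 0
g(3) = mex{0} = 1
g(4) = mex{0} = 1
g(5) = mex{0} = 1
g(6) = mex{1} = 0
g(7) = mex{0,1} = 2
g(8) = mex{0,1} = 2
g(9) = mex{0} = 1
g(10) = mex{1,2} = 0
g(11) = mex{0,1,2} = 3
g(12) = mex{0,1} = 2
So g(12) = 2.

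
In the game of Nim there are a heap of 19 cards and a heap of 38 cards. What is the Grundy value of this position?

53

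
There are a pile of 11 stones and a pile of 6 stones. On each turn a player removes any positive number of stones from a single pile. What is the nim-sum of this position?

Write each in binary and XOR column by column:
  1011  (11)
  0110  (6)
  ----
  1101  (13)

13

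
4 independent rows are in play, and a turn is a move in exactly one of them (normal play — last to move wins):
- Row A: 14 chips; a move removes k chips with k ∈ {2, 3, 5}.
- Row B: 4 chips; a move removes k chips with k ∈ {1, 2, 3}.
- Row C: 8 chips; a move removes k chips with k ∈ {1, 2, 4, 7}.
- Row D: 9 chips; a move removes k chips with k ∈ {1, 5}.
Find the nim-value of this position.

Build the Grundy sequence for row A with g(k) = mex{g(k−s) : s ∈ {2, 3, 5}, s ≤ k}:
g(0) = mex{} = 0
g(1) = mex{} = 0
g(2) = mex{0} = 1
g(3) = mex{0} = 1
g(4) = mex{0,1} = 2
g(5) = mex{0,1} = 2
g(6) = mex{0,1,2} = 3
g(7) = mex{1,2} = 0
g(8) = mex{1,2,3} = 0
g(9) = mex{0,2,3} = 1
g(10) = mex{0,2} = 1
g(11) = mex{0,1,3} = 2
g(12) = mex{0,1} = 2
g(13) = mex{0,1,2} = 3
g(14) = mex{1,2} = 0
So g(14) = 0.
Build the Grundy sequence for row B with g(k) = mex{g(k−s) : s ∈ {1, 2, 3}, s ≤ k}:
g(0) = mex{} = 0
g(1) = mex{0} = 1
g(2) = mex{0,1} = 2
g(3) = mex{0,1,2} = 3
g(4) = mex{1,2,3} = 0
So g(4) = 0.
For row C, compute g(0), g(1), … with moves {1, 2, 4, 7}:
k:     0  1  2  3  4  5  6  7  8
g(k):  0  1  2  0  1  2  0  1  2
So g(8) = 2.
For row D, compute g(0), g(1), … with moves {1, 5}:
k:     0  1  2  3  4  5  6  7  8  9
g(k):  0  1  0  1  0  1  0  1  0  1
So g(9) = 1.
The value of a disjunctive sum is the nim-sum of the parts.
Combined value = 0 ⊕ 0 ⊕ 2 ⊕ 1 = 3.

3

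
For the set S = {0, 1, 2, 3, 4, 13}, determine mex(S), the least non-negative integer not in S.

The values 0, 1, 2, 3, 4 are all present; 5 is the first non-negative integer missing from the set.

5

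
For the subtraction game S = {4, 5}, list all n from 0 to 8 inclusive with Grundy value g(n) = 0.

0, 1, 2, 3

Grundy values for subtraction set {4, 5}:
g(0) = mex{} = 0
g(1) = mex{} = 0
g(2) = mex{} = 0
g(3) = mex{} = 0
g(4) = mex{0} = 1
g(5) = mex{0} = 1
g(6) = mex{0} = 1
g(7) = mex{0} = 1
g(8) = mex{0,1} = 2
The P-positions (g = 0) in 0..8 are 0, 1, 2, 3.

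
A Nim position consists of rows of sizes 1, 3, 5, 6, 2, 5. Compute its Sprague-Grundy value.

6

Nim-sum: 1 XOR 3 XOR 5 XOR 6 XOR 2 XOR 5 = 6.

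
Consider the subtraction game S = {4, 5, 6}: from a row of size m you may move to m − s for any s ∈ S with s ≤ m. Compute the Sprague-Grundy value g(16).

1

Build the Grundy sequence with g(k) = mex{g(k−s) : s ∈ {4, 5, 6}, s ≤ k}:
k:     0  1  2  3  4  5  6  7  8  9 10 11 12 13 14 15 16
g(k):  0  0  0  0  1  1  1  1  2  2  0  0  0  0  1  1  1
So g(16) = 1.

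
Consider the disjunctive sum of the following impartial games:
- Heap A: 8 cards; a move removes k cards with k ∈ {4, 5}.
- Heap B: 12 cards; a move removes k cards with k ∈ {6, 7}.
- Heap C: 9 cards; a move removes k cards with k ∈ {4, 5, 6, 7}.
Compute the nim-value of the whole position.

2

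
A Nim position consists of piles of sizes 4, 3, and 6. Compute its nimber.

In binary:
  100  (4)
  011  (3)
  110  (6)
  ---
  001  (1)

1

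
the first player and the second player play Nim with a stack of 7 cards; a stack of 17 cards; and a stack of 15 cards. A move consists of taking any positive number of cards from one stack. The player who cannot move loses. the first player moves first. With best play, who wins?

Compute the nim-sum pairwise:
7 XOR 17 = 22
22 XOR 15 = 25
The nim-sum is 25 ≠ 0, so this is an N-position: the player to move can win; the first player has a winning move.

the first player wins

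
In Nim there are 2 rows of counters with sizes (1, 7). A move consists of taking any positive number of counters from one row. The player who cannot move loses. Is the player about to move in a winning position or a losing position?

Nim-sum: 1 ⊕ 7 = 6.
The nim-sum is 6 ≠ 0, so this is an N-position: the player to move can win.

Winning position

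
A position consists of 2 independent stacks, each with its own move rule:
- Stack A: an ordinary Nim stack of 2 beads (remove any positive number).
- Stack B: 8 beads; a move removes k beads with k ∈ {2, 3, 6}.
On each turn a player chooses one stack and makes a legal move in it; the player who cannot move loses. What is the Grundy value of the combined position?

Stack A is a plain Nim stack of size 2, so its Grundy value is 2.
Grundy values for stack B (subtraction set {2, 3, 6}):
g(0) = mex{} = 0
g(1) = mex{} = 0
g(2) = mex{0} = 1
g(3) = mex{0} = 1
g(4) = mex{0,1} = 2
g(5) = mex{1} = 0
g(6) = mex{0,1,2} = 3
g(7) = mex{0,2} = 1
g(8) = mex{0,1,3} = 2
So g(8) = 2.
By the Sprague-Grundy theorem, the Grundy value of a sum of independent games is the XOR of the component values.
Combined value = 2 ⊕ 2 = 0.

0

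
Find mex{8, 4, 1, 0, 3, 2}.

The values 0, 1, 2, 3, 4 are all present; 5 is the first non-negative integer missing from the set.

5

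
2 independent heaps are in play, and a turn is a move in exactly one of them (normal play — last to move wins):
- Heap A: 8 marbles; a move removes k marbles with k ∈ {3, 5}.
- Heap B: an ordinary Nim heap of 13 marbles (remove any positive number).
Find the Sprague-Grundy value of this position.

For heap A, compute g(0), g(1), … with moves {3, 5}:
g(0) = mex{} = 0
g(1) = mex{} = 0
g(2) = mex{} = 0
g(3) = mex{0} = 1
g(4) = mex{0} = 1
g(5) = mex{0} = 1
g(6) = mex{0,1} = 2
g(7) = mex{0,1} = 2
g(8) = mex{1} = 0
So g(8) = 0.
Heap B is a plain Nim heap of size 13, so its Grundy value is 13.
The value of a disjunctive sum is the nim-sum of the parts.
Combined value = 0 ⊕ 13 = 13.

13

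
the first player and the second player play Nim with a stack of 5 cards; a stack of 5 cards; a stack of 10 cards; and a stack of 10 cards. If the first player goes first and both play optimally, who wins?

the second player wins

Bitwise XOR of the heap sizes:
  0101  (5)
  0101  (5)
  1010  (10)
  1010  (10)
  ----
  0000  (0)
The nim-sum is 0, so this is a P-position: the player to move is in a losing position under optimal play; the first player is about to move from it and so loses — the second player wins.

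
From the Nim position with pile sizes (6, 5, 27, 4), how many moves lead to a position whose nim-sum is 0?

Compute the nim-sum pairwise:
6 ^ 5 = 3
3 ^ 27 = 24
24 ^ 4 = 28
The overall nim-sum is X = 28. A pile of size p has a winning move iff p XOR X < p (reduce it to p XOR X).
  6: 6 XOR 28 = 26 ≥ 6 — no move.
  5: 5 XOR 28 = 25 ≥ 5 — no move.
  27: 27 XOR 28 = 7 < 27 — winning move (to 7).
  4: 4 XOR 28 = 24 ≥ 4 — no move.
That gives 1 winning move.

1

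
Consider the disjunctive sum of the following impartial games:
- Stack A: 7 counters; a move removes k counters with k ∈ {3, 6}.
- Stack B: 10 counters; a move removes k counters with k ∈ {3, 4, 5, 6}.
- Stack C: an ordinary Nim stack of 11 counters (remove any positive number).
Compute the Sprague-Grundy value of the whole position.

Grundy values for stack A (subtraction set {3, 6}):
k:     0  1  2  3  4  5  6  7
g(k):  0  0  0  1  1  1  2  2
So g(7) = 2.
Build the Grundy sequence for stack B with g(k) = mex{g(k−s) : s ∈ {3, 4, 5, 6}, s ≤ k}:
g(0) = mex{} = 0
g(1) = mex{} = 0
g(2) = mex{} = 0
g(3) = mex{0} = 1
g(4) = mex{0} = 1
g(5) = mex{0} = 1
g(6) = mex{0,1} = 2
g(7) = mex{0,1} = 2
g(8) = mex{0,1} = 2
g(9) = mex{1,2} = 0
g(10) = mex{1,2} = 0
So g(10) = 0.
Stack C is a plain Nim stack of size 11, so its Grundy value is 11.
By the Sprague-Grundy theorem, the Grundy value of a sum of independent games is the XOR of the component values.
Combined value = 2 XOR 0 XOR 11 = 9.

9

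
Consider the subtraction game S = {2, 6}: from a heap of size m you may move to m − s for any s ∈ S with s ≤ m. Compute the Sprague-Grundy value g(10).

1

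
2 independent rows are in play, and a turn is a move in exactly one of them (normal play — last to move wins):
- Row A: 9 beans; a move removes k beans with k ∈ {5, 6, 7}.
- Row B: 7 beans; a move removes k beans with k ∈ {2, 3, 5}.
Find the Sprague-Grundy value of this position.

1

Grundy values for row A (subtraction set {5, 6, 7}):
k:     0  1  2  3  4  5  6  7  8  9
g(k):  0  0  0  0  0  1  1  1  1  1
So g(9) = 1.
For row B, compute g(0), g(1), … with moves {2, 3, 5}:
k:     0  1  2  3  4  5  6  7
g(k):  0  0  1  1  2  2  3  0
So g(7) = 0.
The value of a disjunctive sum is the nim-sum of the parts.
Combined value = 1 ⊕ 0 = 1.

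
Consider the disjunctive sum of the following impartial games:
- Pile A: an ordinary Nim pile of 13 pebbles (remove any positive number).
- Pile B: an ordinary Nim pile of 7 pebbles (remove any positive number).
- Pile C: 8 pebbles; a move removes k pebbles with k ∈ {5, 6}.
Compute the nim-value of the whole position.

Pile A is a plain Nim pile of size 13, so its Grundy value is 13.
Pile B is a plain Nim pile of size 7, so its Grundy value is 7.
Grundy values for pile C (subtraction set {5, 6}):
k:     0  1  2  3  4  5  6  7  8
g(k):  0  0  0  0  0  1  1  1  1
So g(8) = 1.
The value of a disjunctive sum is the nim-sum of the parts.
Combined value = 13 XOR 7 XOR 1 = 11.

11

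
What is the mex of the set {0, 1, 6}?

2

The values 0, 1 are all present; 2 is the first non-negative integer missing from the set.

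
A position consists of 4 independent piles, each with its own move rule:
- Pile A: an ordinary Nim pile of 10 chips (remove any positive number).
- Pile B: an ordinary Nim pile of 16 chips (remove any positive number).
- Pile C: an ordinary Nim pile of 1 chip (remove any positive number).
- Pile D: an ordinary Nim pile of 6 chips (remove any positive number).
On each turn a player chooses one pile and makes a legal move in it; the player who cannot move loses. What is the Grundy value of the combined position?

29

Pile A is a plain Nim pile of size 10, so its Grundy value is 10.
Pile B is a plain Nim pile of size 16, so its Grundy value is 16.
Pile C is a plain Nim pile of size 1, so its Grundy value is 1.
Pile D is a plain Nim pile of size 6, so its Grundy value is 6.
The value of a disjunctive sum is the nim-sum of the parts.
Combined value = 10 ⊕ 16 ⊕ 1 ⊕ 6 = 29.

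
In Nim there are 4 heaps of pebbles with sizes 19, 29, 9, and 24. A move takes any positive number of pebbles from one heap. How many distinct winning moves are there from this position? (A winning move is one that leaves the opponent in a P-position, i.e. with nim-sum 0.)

Nim-sum: 19 ⊕ 29 ⊕ 9 ⊕ 24 = 31.
The overall nim-sum is X = 31. A heap of size p has a winning move iff p XOR X < p (reduce it to p XOR X).
  19: 19 XOR 31 = 12 < 19 — winning move (to 12).
  29: 29 XOR 31 = 2 < 29 — winning move (to 2).
  9: 9 XOR 31 = 22 ≥ 9 — no move.
  24: 24 XOR 31 = 7 < 24 — winning move (to 7).
That gives 3 winning moves.

3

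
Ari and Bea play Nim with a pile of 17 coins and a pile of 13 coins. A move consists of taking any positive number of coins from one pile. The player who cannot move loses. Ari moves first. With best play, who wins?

Ari wins

In binary:
  10001  (17)
  01101  (13)
  -----
  11100  (28)
The nim-sum is 28 ≠ 0, so this is an N-position: the player to move can win; Ari has a winning move.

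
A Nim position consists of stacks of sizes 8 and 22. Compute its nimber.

30

In binary:
  01000  (8)
  10110  (22)
  -----
  11110  (30)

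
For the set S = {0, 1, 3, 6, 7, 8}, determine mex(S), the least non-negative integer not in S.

2

The values 0, 1 are all present; 2 is the first non-negative integer missing from the set.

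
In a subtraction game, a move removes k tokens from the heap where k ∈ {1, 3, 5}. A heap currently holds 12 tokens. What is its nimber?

0

Grundy values for subtraction set {1, 3, 5}:
k:     0  1  2  3  4  5  6  7  8  9 10 11 12
g(k):  0  1  0  1  0  1  0  1  0  1  0  1  0
So g(12) = 0.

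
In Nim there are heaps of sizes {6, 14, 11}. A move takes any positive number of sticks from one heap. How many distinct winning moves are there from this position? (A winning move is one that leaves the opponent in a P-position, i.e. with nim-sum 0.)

3

Nim-sum: 6 ⊕ 14 ⊕ 11 = 3.
The overall nim-sum is X = 3. A heap of size p has a winning move iff p XOR X < p (reduce it to p XOR X).
  6: 6 XOR 3 = 5 < 6 — winning move (to 5).
  14: 14 XOR 3 = 13 < 14 — winning move (to 13).
  11: 11 XOR 3 = 8 < 11 — winning move (to 8).
That gives 3 winning moves.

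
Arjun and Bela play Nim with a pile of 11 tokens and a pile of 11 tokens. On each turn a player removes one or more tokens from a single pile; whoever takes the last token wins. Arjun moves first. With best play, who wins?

Bela wins

Compute the nim-sum pairwise:
11 ⊕ 11 = 0
The nim-sum is 0, so this is a P-position: the player to move is in a losing position under optimal play; Arjun is about to move from it and so loses — Bela wins.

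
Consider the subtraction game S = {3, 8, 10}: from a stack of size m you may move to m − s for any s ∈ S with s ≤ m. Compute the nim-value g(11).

Grundy values for subtraction set {3, 8, 10}:
g(0) = mex{} = 0
g(1) = mex{} = 0
g(2) = mex{} = 0
g(3) = mex{0} = 1
g(4) = mex{0} = 1
g(5) = mex{0} = 1
g(6) = mex{1} = 0
g(7) = mex{1} = 0
g(8) = mex{0,1} = 2
g(9) = mex{0} = 1
g(10) = mex{0} = 1
g(11) = mex{0,1,2} = 3
So g(11) = 3.

3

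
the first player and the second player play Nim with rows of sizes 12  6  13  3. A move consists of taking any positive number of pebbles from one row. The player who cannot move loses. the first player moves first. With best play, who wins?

In binary:
  1100  (12)
  0110  (6)
  1101  (13)
  0011  (3)
  ----
  0100  (4)
The nim-sum is 4 ≠ 0, so this is an N-position: the player to move can win; the first player has a winning move.

the first player wins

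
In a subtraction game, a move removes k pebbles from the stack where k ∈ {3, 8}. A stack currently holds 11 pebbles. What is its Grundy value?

0

Grundy values for subtraction set {3, 8}:
g(0) = mex{} = 0
g(1) = mex{} = 0
g(2) = mex{} = 0
g(3) = mex{0} = 1
g(4) = mex{0} = 1
g(5) = mex{0} = 1
g(6) = mex{1} = 0
g(7) = mex{1} = 0
g(8) = mex{0,1} = 2
g(9) = mex{0} = 1
g(10) = mex{0} = 1
g(11) = mex{1,2} = 0
So g(11) = 0.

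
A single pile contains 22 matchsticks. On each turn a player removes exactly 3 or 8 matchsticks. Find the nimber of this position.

Build the Grundy sequence with g(k) = mex{g(k−s) : s ∈ {3, 8}, s ≤ k}:
k:     0  1  2  3  4  5  6  7  8  9 10 11 12 13 14 15 16 17 18 19 20 21 22
g(k):  0  0  0  1  1  1  0  0  2  1  1  0  0  0  1  1  1  0  0  2  1  1  0
So g(22) = 0.

0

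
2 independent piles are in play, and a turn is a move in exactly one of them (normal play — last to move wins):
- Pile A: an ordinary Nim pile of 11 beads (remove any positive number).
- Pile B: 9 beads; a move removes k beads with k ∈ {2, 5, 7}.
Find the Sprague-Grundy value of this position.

9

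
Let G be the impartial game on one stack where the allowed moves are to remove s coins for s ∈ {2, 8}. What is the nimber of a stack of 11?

Grundy values for subtraction set {2, 8}:
g(0) = mex{} = 0
g(1) = mex{} = 0
g(2) = mex{0} = 1
g(3) = mex{0} = 1
g(4) = mex{1} = 0
g(5) = mex{1} = 0
g(6) = mex{0} = 1
g(7) = mex{0} = 1
g(8) = mex{0,1} = 2
g(9) = mex{0,1} = 2
g(10) = mex{1,2} = 0
g(11) = mex{1,2} = 0
So g(11) = 0.

0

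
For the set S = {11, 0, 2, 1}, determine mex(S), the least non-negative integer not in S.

The values 0, 1, 2 are all present; 3 is the first non-negative integer missing from the set.

3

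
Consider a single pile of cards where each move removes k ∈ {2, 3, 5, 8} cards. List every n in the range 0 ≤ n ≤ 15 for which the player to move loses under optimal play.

0, 1, 7, 11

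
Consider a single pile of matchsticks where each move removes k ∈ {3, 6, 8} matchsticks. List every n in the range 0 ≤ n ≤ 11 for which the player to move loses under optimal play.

0, 1, 2, 11

Build the Grundy sequence with g(k) = mex{g(k−s) : s ∈ {3, 6, 8}, s ≤ k}:
g(0) = mex{} = 0
g(1) = mex{} = 0
g(2) = mex{} = 0
g(3) = mex{0} = 1
g(4) = mex{0} = 1
g(5) = mex{0} = 1
g(6) = mex{0,1} = 2
g(7) = mex{0,1} = 2
g(8) = mex{0,1} = 2
g(9) = mex{0,1,2} = 3
g(10) = mex{0,1,2} = 3
g(11) = mex{1,2} = 0
The P-positions (g = 0) in 0..11 are 0, 1, 2, 11.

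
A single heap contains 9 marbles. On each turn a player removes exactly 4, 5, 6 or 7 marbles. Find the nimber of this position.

2

Compute g(0), g(1), … for moves {4, 5, 6, 7}:
k:     0  1  2  3  4  5  6  7  8  9
g(k):  0  0  0  0  1  1  1  1  2  2
So g(9) = 2.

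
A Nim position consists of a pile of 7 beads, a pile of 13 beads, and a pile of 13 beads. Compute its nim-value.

7

Nim-sum: 7 XOR 13 XOR 13 = 7.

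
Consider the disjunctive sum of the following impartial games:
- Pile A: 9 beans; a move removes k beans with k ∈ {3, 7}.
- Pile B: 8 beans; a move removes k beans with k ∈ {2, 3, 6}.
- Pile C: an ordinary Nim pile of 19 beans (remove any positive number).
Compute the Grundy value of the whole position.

Grundy values for pile A (subtraction set {3, 7}):
g(0) = mex{} = 0
g(1) = mex{} = 0
g(2) = mex{} = 0
g(3) = mex{0} = 1
g(4) = mex{0} = 1
g(5) = mex{0} = 1
g(6) = mex{1} = 0
g(7) = mex{0,1} = 2
g(8) = mex{0,1} = 2
g(9) = mex{0} = 1
So g(9) = 1.
For pile B, compute g(0), g(1), … with moves {2, 3, 6}:
g(0) = mex{} = 0
g(1) = mex{} = 0
g(2) = mex{0} = 1
g(3) = mex{0} = 1
g(4) = mex{0,1} = 2
g(5) = mex{1} = 0
g(6) = mex{0,1,2} = 3
g(7) = mex{0,2} = 1
g(8) = mex{0,1,3} = 2
So g(8) = 2.
Pile C is a plain Nim pile of size 19, so its Grundy value is 19.
By the Sprague-Grundy theorem, the Grundy value of a sum of independent games is the XOR of the component values.
Combined value = 1 XOR 2 XOR 19 = 16.

16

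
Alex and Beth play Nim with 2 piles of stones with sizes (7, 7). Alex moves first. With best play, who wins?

Beth wins

Compute the nim-sum pairwise:
7 ⊕ 7 = 0
The nim-sum is 0, so this is a P-position: the player to move is in a losing position under optimal play; Alex is about to move from it and so loses — Beth wins.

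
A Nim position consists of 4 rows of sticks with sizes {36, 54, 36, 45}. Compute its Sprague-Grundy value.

27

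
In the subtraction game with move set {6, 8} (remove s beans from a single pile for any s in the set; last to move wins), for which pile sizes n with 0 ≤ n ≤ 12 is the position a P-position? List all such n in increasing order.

0, 1, 2, 3, 4, 5

Grundy values for subtraction set {6, 8}:
g(0) = mex{} = 0
g(1) = mex{} = 0
g(2) = mex{} = 0
g(3) = mex{} = 0
g(4) = mex{} = 0
g(5) = mex{} = 0
g(6) = mex{0} = 1
g(7) = mex{0} = 1
g(8) = mex{0} = 1
g(9) = mex{0} = 1
g(10) = mex{0} = 1
g(11) = mex{0} = 1
g(12) = mex{0,1} = 2
The P-positions (g = 0) in 0..12 are 0, 1, 2, 3, 4, 5.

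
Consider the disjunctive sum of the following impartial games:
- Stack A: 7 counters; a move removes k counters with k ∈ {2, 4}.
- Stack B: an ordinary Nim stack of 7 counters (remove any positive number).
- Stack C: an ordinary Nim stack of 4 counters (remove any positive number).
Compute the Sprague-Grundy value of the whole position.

Grundy values for stack A (subtraction set {2, 4}):
k:     0  1  2  3  4  5  6  7
g(k):  0  0  1  1  2  2  0  0
So g(7) = 0.
Stack B is a plain Nim stack of size 7, so its Grundy value is 7.
Stack C is a plain Nim stack of size 4, so its Grundy value is 4.
The value of a disjunctive sum is the nim-sum of the parts.
Combined value = 0 ⊕ 7 ⊕ 4 = 3.

3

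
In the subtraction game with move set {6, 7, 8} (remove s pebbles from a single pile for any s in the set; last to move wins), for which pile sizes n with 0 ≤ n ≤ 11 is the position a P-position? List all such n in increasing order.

0, 1, 2, 3, 4, 5

Build the Grundy sequence with g(k) = mex{g(k−s) : s ∈ {6, 7, 8}, s ≤ k}:
g(0) = mex{} = 0
g(1) = mex{} = 0
g(2) = mex{} = 0
g(3) = mex{} = 0
g(4) = mex{} = 0
g(5) = mex{} = 0
g(6) = mex{0} = 1
g(7) = mex{0} = 1
g(8) = mex{0} = 1
g(9) = mex{0} = 1
g(10) = mex{0} = 1
g(11) = mex{0} = 1
The P-positions (g = 0) in 0..11 are 0, 1, 2, 3, 4, 5.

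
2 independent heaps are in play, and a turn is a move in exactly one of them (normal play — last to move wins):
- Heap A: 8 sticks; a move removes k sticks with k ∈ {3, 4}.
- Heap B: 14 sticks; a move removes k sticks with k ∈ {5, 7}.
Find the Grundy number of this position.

0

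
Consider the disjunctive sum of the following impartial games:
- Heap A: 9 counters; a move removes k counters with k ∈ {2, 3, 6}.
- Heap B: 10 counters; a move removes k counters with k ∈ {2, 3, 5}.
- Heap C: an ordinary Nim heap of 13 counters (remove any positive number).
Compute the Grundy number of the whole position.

12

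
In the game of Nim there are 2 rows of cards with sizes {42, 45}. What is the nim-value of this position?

7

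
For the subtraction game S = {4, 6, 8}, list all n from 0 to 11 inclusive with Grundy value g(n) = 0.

0, 1, 2, 3

Grundy values for subtraction set {4, 6, 8}:
g(0) = mex{} = 0
g(1) = mex{} = 0
g(2) = mex{} = 0
g(3) = mex{} = 0
g(4) = mex{0} = 1
g(5) = mex{0} = 1
g(6) = mex{0} = 1
g(7) = mex{0} = 1
g(8) = mex{0,1} = 2
g(9) = mex{0,1} = 2
g(10) = mex{0,1} = 2
g(11) = mex{0,1} = 2
The P-positions (g = 0) in 0..11 are 0, 1, 2, 3.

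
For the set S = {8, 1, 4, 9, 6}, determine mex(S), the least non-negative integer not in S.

0

0 is not in the set, so the mex is 0.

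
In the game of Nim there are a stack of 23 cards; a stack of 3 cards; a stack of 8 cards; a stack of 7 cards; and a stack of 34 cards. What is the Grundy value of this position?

Bitwise XOR of the heap sizes:
  010111  (23)
  000011  (3)
  001000  (8)
  000111  (7)
  100010  (34)
  ------
  111001  (57)

57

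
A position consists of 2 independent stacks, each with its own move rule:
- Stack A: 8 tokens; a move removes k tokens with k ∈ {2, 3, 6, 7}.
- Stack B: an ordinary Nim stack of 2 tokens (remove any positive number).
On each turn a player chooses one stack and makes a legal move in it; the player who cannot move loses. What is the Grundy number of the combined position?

For stack A, compute g(0), g(1), … with moves {2, 3, 6, 7}:
k:     0  1  2  3  4  5  6  7  8
g(k):  0  0  1  1  2  0  3  1  2
So g(8) = 2.
Stack B is a plain Nim stack of size 2, so its Grundy value is 2.
By the Sprague-Grundy theorem, the Grundy value of a sum of independent games is the XOR of the component values.
Combined value = 2 XOR 2 = 0.

0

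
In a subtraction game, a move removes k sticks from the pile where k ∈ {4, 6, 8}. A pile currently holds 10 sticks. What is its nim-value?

Grundy values for subtraction set {4, 6, 8}:
k:     0  1  2  3  4  5  6  7  8  9 10
g(k):  0  0  0  0  1  1  1  1  2  2  2
So g(10) = 2.

2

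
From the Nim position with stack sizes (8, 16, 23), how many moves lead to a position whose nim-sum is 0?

1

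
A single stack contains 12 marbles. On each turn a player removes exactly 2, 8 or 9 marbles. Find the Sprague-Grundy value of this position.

2

Build the Grundy sequence with g(k) = mex{g(k−s) : s ∈ {2, 8, 9}, s ≤ k}:
k:     0  1  2  3  4  5  6  7  8  9 10 11 12
g(k):  0  0  1  1  0  0  1  1  2  2  3  0  2
So g(12) = 2.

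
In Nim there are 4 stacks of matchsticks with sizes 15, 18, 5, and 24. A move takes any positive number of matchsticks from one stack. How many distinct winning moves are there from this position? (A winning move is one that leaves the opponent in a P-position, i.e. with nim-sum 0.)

0

Bitwise XOR of the heap sizes:
  01111  (15)
  10010  (18)
  00101  (5)
  11000  (24)
  -----
  00000  (0)
The nim-sum is already 0, so every move leaves a nonzero nim-sum — there are no winning moves.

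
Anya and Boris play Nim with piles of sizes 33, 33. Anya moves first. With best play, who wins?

Nim-sum: 33 ^ 33 = 0.
The nim-sum is 0, so this is a P-position: the player to move is in a losing position under optimal play; Anya is about to move from it and so loses — Boris wins.

Boris wins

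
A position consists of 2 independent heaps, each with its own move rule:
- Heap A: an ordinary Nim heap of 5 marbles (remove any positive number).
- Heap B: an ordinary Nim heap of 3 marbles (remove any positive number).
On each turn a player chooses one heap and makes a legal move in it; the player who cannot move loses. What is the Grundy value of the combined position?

Heap A is a plain Nim heap of size 5, so its Grundy value is 5.
Heap B is a plain Nim heap of size 3, so its Grundy value is 3.
The value of a disjunctive sum is the nim-sum of the parts.
Combined value = 5 ⊕ 3 = 6.

6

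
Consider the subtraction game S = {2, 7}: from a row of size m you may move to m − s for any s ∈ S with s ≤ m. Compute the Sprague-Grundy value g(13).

0

Build the Grundy sequence with g(k) = mex{g(k−s) : s ∈ {2, 7}, s ≤ k}:
g(0) = mex{} = 0
g(1) = mex{} = 0
g(2) = mex{0} = 1
g(3) = mex{0} = 1
g(4) = mex{1} = 0
g(5) = mex{1} = 0
g(6) = mex{0} = 1
g(7) = mex{0} = 1
g(8) = mex{0,1} = 2
g(9) = mex{1} = 0
g(10) = mex{1,2} = 0
g(11) = mex{0} = 1
g(12) = mex{0} = 1
g(13) = mex{1} = 0
So g(13) = 0.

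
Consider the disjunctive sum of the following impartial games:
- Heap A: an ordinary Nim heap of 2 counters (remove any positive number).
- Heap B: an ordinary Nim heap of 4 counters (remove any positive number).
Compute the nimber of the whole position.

Heap A is a plain Nim heap of size 2, so its Grundy value is 2.
Heap B is a plain Nim heap of size 4, so its Grundy value is 4.
By the Sprague-Grundy theorem, the Grundy value of a sum of independent games is the XOR of the component values.
Combined value = 2 ⊕ 4 = 6.

6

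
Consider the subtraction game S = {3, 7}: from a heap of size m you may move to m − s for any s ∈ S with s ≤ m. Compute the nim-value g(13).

1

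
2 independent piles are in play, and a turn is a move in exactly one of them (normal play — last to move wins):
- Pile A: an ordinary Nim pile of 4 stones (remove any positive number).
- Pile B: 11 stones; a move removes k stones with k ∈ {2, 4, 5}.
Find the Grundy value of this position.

Pile A is a plain Nim pile of size 4, so its Grundy value is 4.
For pile B, compute g(0), g(1), … with moves {2, 4, 5}:
k:     0  1  2  3  4  5  6  7  8  9 10 11
g(k):  0  0  1  1  2  2  3  0  0  1  1  2
So g(11) = 2.
The value of a disjunctive sum is the nim-sum of the parts.
Combined value = 4 XOR 2 = 6.

6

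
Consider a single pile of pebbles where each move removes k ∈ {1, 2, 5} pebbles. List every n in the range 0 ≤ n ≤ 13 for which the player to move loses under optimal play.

0, 3, 6, 9, 12

Grundy values for subtraction set {1, 2, 5}:
g(0) = mex{} = 0
g(1) = mex{0} = 1
g(2) = mex{0,1} = 2
g(3) = mex{1,2} = 0
g(4) = mex{0,2} = 1
g(5) = mex{0,1} = 2
g(6) = mex{1,2} = 0
g(7) = mex{0,2} = 1
g(8) = mex{0,1} = 2
g(9) = mex{1,2} = 0
g(10) = mex{0,2} = 1
g(11) = mex{0,1} = 2
g(12) = mex{1,2} = 0
g(13) = mex{0,2} = 1
The P-positions (g = 0) in 0..13 are 0, 3, 6, 9, 12.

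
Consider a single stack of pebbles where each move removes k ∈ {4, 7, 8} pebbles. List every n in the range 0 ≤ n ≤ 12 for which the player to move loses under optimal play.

Compute g(0), g(1), … for moves {4, 7, 8}:
k:     0  1  2  3  4  5  6  7  8  9 10 11 12
g(k):  0  0  0  0  1  1  1  1  2  2  2  2  0
The P-positions (g = 0) in 0..12 are 0, 1, 2, 3, 12.

0, 1, 2, 3, 12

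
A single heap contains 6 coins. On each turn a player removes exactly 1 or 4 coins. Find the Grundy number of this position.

1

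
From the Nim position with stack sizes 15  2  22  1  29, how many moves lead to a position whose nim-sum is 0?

3

Compute the nim-sum pairwise:
15 XOR 2 = 13
13 XOR 22 = 27
27 XOR 1 = 26
26 XOR 29 = 7
The overall nim-sum is X = 7. A stack of size p has a winning move iff p XOR X < p (reduce it to p XOR X).
  15: 15 XOR 7 = 8 < 15 — winning move (to 8).
  2: 2 XOR 7 = 5 ≥ 2 — no move.
  22: 22 XOR 7 = 17 < 22 — winning move (to 17).
  1: 1 XOR 7 = 6 ≥ 1 — no move.
  29: 29 XOR 7 = 26 < 29 — winning move (to 26).
That gives 3 winning moves.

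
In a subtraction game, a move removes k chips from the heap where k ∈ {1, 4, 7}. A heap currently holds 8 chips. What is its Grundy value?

0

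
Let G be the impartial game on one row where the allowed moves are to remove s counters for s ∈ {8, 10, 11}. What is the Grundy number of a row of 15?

Grundy values for subtraction set {8, 10, 11}:
k:     0  1  2  3  4  5  6  7  8  9 10 11 12 13 14 15
g(k):  0  0  0  0  0  0  0  0  1  1  1  1  1  1  1  1
So g(15) = 1.

1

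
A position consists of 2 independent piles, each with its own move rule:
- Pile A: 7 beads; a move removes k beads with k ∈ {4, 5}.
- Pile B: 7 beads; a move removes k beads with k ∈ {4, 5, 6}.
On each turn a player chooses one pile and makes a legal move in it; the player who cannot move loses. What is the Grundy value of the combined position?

0

Grundy values for pile A (subtraction set {4, 5}):
k:     0  1  2  3  4  5  6  7
g(k):  0  0  0  0  1  1  1  1
So g(7) = 1.
For pile B, compute g(0), g(1), … with moves {4, 5, 6}:
g(0) = mex{} = 0
g(1) = mex{} = 0
g(2) = mex{} = 0
g(3) = mex{} = 0
g(4) = mex{0} = 1
g(5) = mex{0} = 1
g(6) = mex{0} = 1
g(7) = mex{0} = 1
So g(7) = 1.
By the Sprague-Grundy theorem, the Grundy value of a sum of independent games is the XOR of the component values.
Combined value = 1 XOR 1 = 0.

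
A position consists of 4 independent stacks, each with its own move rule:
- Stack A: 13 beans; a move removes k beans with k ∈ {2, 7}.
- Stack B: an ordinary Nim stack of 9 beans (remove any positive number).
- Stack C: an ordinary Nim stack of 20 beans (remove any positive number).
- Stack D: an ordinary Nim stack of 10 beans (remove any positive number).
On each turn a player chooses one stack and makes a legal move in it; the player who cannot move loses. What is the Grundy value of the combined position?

23

Build the Grundy sequence for stack A with g(k) = mex{g(k−s) : s ∈ {2, 7}, s ≤ k}:
g(0) = mex{} = 0
g(1) = mex{} = 0
g(2) = mex{0} = 1
g(3) = mex{0} = 1
g(4) = mex{1} = 0
g(5) = mex{1} = 0
g(6) = mex{0} = 1
g(7) = mex{0} = 1
g(8) = mex{0,1} = 2
g(9) = mex{1} = 0
g(10) = mex{1,2} = 0
g(11) = mex{0} = 1
g(12) = mex{0} = 1
g(13) = mex{1} = 0
So g(13) = 0.
Stack B is a plain Nim stack of size 9, so its Grundy value is 9.
Stack C is a plain Nim stack of size 20, so its Grundy value is 20.
Stack D is a plain Nim stack of size 10, so its Grundy value is 10.
The value of a disjunctive sum is the nim-sum of the parts.
Combined value = 0 ⊕ 9 ⊕ 20 ⊕ 10 = 23.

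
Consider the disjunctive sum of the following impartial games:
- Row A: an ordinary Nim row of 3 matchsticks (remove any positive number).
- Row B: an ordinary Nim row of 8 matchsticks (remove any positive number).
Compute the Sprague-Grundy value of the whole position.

Row A is a plain Nim row of size 3, so its Grundy value is 3.
Row B is a plain Nim row of size 8, so its Grundy value is 8.
The value of a disjunctive sum is the nim-sum of the parts.
Combined value = 3 ⊕ 8 = 11.

11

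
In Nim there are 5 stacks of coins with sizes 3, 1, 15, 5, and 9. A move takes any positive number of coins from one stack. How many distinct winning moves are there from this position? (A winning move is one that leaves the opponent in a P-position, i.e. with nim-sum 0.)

5

Write each in binary and XOR column by column:
  0011  (3)
  0001  (1)
  1111  (15)
  0101  (5)
  1001  (9)
  ----
  0001  (1)
The overall nim-sum is X = 1. A stack of size p has a winning move iff p XOR X < p (reduce it to p XOR X).
  3: 3 XOR 1 = 2 < 3 — winning move (to 2).
  1: 1 XOR 1 = 0 < 1 — winning move (to 0).
  15: 15 XOR 1 = 14 < 15 — winning move (to 14).
  5: 5 XOR 1 = 4 < 5 — winning move (to 4).
  9: 9 XOR 1 = 8 < 9 — winning move (to 8).
That gives 5 winning moves.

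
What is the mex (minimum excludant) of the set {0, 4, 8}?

0 is in the set but 1 is not, so the mex is 1.

1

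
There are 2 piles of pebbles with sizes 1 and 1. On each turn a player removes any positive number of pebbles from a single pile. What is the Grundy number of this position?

In binary:
  1  (1)
  1  (1)
  -
  0  (0)

0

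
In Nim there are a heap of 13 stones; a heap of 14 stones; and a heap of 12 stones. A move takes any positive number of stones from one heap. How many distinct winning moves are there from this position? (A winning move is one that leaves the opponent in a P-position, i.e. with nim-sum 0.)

3

Bitwise XOR of the heap sizes:
  1101  (13)
  1110  (14)
  1100  (12)
  ----
  1111  (15)
The overall nim-sum is X = 15. A heap of size p has a winning move iff p XOR X < p (reduce it to p XOR X).
  13: 13 XOR 15 = 2 < 13 — winning move (to 2).
  14: 14 XOR 15 = 1 < 14 — winning move (to 1).
  12: 12 XOR 15 = 3 < 12 — winning move (to 3).
That gives 3 winning moves.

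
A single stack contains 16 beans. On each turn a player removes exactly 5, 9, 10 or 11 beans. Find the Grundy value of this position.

0

Compute g(0), g(1), … for moves {5, 9, 10, 11}:
k:     0  1  2  3  4  5  6  7  8  9 10 11 12 13 14 15 16
g(k):  0  0  0  0  0  1  1  1  1  1  2  2  2  2  2  3  0
So g(16) = 0.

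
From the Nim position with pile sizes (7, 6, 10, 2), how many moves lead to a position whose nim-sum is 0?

In binary:
  0111  (7)
  0110  (6)
  1010  (10)
  0010  (2)
  ----
  1001  (9)
The overall nim-sum is X = 9. A pile of size p has a winning move iff p XOR X < p (reduce it to p XOR X).
  7: 7 XOR 9 = 14 ≥ 7 — no move.
  6: 6 XOR 9 = 15 ≥ 6 — no move.
  10: 10 XOR 9 = 3 < 10 — winning move (to 3).
  2: 2 XOR 9 = 11 ≥ 2 — no move.
That gives 1 winning move.

1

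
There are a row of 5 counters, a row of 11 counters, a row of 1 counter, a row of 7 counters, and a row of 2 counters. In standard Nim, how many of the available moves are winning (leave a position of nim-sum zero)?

1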